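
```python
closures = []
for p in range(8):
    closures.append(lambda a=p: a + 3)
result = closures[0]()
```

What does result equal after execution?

Step 1: Default argument a=p captures p's value at definition time.
Step 2: closures[0] was defined when p = 0, so a defaults to 0.
Step 3: result = 0 + 3 = 3 (default arg fixes the late binding issue)

The answer is 3.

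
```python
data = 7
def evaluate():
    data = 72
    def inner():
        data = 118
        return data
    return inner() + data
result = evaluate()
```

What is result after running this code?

Step 1: evaluate() has local data = 72. inner() has local data = 118.
Step 2: inner() returns its local data = 118.
Step 3: evaluate() returns 118 + its own data (72) = 190

The answer is 190.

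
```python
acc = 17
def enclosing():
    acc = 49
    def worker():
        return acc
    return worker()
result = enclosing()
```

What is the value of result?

Step 1: acc = 17 globally, but enclosing() defines acc = 49 locally.
Step 2: worker() looks up acc. Not in local scope, so checks enclosing scope (enclosing) and finds acc = 49.
Step 3: result = 49

The answer is 49.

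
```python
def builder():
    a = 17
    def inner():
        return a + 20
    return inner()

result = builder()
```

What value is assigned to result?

Step 1: builder() defines a = 17.
Step 2: inner() reads a = 17 from enclosing scope, returns 17 + 20 = 37.
Step 3: result = 37

The answer is 37.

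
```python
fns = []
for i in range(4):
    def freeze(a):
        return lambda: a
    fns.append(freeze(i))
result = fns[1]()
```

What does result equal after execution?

Step 1: freeze(i) creates a new scope capturing a = i at call time.
Step 2: fns[1] = freeze(1), so its lambda captures a = 1.
Step 3: result = 1 (closure factory fixes late binding)

The answer is 1.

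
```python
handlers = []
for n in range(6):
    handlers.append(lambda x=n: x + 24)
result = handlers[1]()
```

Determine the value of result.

Step 1: Default argument x=n captures n's value at definition time.
Step 2: handlers[1] was defined when n = 1, so x defaults to 1.
Step 3: result = 1 + 24 = 25 (default arg fixes the late binding issue)

The answer is 25.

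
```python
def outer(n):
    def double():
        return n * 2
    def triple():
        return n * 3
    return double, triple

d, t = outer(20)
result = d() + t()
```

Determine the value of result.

Step 1: Both closures capture the same n = 20.
Step 2: d() = 20 * 2 = 40, t() = 20 * 3 = 60.
Step 3: result = 40 + 60 = 100

The answer is 100.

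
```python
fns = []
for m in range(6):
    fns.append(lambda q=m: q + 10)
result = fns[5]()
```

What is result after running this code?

Step 1: Default argument q=m captures m's value at definition time.
Step 2: fns[5] was defined when m = 5, so q defaults to 5.
Step 3: result = 5 + 10 = 15 (default arg fixes the late binding issue)

The answer is 15.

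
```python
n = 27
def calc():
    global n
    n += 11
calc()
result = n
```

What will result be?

Step 1: n = 27 globally.
Step 2: calc() modifies global n: n += 11 = 38.
Step 3: result = 38

The answer is 38.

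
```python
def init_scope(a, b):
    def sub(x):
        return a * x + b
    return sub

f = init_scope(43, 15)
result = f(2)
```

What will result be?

Step 1: init_scope(43, 15) captures a = 43, b = 15.
Step 2: f(2) computes 43 * 2 + 15 = 101.
Step 3: result = 101

The answer is 101.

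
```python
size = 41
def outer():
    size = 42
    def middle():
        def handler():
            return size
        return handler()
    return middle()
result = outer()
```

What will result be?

Step 1: outer() defines size = 42. middle() and handler() have no local size.
Step 2: handler() checks local (none), enclosing middle() (none), enclosing outer() and finds size = 42.
Step 3: result = 42

The answer is 42.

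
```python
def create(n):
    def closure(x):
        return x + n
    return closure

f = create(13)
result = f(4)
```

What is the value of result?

Step 1: create(13) creates a closure that captures n = 13.
Step 2: f(4) calls the closure with x = 4, returning 4 + 13 = 17.
Step 3: result = 17

The answer is 17.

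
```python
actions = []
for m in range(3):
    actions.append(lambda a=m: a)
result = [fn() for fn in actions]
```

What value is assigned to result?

Step 1: Default arg a=m captures m at each iteration.
Step 2: Each lambda has its own default: 0, 1, ..., 2.
Step 3: result = [0, 1, 2]

The answer is [0, 1, 2].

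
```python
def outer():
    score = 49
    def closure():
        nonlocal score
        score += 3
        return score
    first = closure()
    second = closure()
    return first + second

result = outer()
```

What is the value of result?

Step 1: score starts at 49.
Step 2: First call: score = 49 + 3 = 52, returns 52.
Step 3: Second call: score = 52 + 3 = 55, returns 55.
Step 4: result = 52 + 55 = 107

The answer is 107.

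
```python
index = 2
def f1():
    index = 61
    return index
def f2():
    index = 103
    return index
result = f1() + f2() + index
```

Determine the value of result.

Step 1: Each function shadows global index with its own local.
Step 2: f1() returns 61, f2() returns 103.
Step 3: Global index = 2 is unchanged. result = 61 + 103 + 2 = 166

The answer is 166.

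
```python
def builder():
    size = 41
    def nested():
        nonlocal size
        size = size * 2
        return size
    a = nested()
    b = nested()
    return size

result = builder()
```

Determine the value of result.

Step 1: size starts at 41.
Step 2: First nested(): size = 41 * 2 = 82.
Step 3: Second nested(): size = 82 * 2 = 164.
Step 4: result = 164

The answer is 164.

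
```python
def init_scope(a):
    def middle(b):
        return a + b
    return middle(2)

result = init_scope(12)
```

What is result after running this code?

Step 1: init_scope(12) passes a = 12.
Step 2: middle(2) has b = 2, reads a = 12 from enclosing.
Step 3: result = 12 + 2 = 14

The answer is 14.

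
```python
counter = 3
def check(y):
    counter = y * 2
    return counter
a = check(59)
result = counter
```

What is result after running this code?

Step 1: Global counter = 3.
Step 2: check(59) creates local counter = 59 * 2 = 118.
Step 3: Global counter unchanged because no global keyword. result = 3

The answer is 3.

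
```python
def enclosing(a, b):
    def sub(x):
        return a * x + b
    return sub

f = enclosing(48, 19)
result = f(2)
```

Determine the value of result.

Step 1: enclosing(48, 19) captures a = 48, b = 19.
Step 2: f(2) computes 48 * 2 + 19 = 115.
Step 3: result = 115

The answer is 115.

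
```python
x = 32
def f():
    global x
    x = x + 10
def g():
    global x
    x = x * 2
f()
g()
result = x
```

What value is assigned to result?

Step 1: x = 32.
Step 2: f() adds 10: x = 32 + 10 = 42.
Step 3: g() doubles: x = 42 * 2 = 84.
Step 4: result = 84

The answer is 84.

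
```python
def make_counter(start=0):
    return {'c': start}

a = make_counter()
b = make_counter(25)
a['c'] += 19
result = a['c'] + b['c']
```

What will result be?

Step 1: make_counter() returns a new dict each call (immutable default 0).
Step 2: a = {'c': 0}, b = {'c': 25}.
Step 3: a['c'] += 19 = 19. result = 19 + 25 = 44

The answer is 44.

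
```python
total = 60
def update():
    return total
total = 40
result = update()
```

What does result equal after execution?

Step 1: total is first set to 60, then reassigned to 40.
Step 2: update() is called after the reassignment, so it looks up the current global total = 40.
Step 3: result = 40

The answer is 40.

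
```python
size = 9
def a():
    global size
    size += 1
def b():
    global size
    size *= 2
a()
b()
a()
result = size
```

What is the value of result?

Step 1: size = 9.
Step 2: a(): size = 9 + 1 = 10.
Step 3: b(): size = 10 * 2 = 20.
Step 4: a(): size = 20 + 1 = 21

The answer is 21.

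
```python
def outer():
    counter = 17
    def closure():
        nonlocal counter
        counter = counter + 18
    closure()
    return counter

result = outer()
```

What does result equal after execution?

Step 1: outer() sets counter = 17.
Step 2: closure() uses nonlocal to modify counter in outer's scope: counter = 17 + 18 = 35.
Step 3: outer() returns the modified counter = 35

The answer is 35.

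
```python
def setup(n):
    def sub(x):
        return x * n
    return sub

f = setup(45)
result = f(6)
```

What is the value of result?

Step 1: setup(45) creates a closure capturing n = 45.
Step 2: f(6) computes 6 * 45 = 270.
Step 3: result = 270

The answer is 270.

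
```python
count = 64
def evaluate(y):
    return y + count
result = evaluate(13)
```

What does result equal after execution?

Step 1: count = 64 is defined globally.
Step 2: evaluate(13) uses parameter y = 13 and looks up count from global scope = 64.
Step 3: result = 13 + 64 = 77

The answer is 77.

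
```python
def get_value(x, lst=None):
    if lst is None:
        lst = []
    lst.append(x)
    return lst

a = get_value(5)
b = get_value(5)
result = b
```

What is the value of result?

Step 1: None default with guard creates a NEW list each call.
Step 2: a = [5] (fresh list). b = [5] (another fresh list).
Step 3: result = [5] (this is the fix for mutable default)

The answer is [5].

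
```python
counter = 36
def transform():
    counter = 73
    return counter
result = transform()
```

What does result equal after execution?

Step 1: Global counter = 36.
Step 2: transform() creates local counter = 73, shadowing the global.
Step 3: Returns local counter = 73. result = 73

The answer is 73.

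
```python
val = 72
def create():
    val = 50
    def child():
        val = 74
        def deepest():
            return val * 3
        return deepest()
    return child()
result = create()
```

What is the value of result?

Step 1: deepest() looks up val through LEGB: not local, finds val = 74 in enclosing child().
Step 2: Returns 74 * 3 = 222.
Step 3: result = 222

The answer is 222.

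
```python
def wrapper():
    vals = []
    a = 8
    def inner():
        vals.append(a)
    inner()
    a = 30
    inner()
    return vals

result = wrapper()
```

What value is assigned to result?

Step 1: a = 8. inner() appends current a to vals.
Step 2: First inner(): appends 8. Then a = 30.
Step 3: Second inner(): appends 30 (closure sees updated a). result = [8, 30]

The answer is [8, 30].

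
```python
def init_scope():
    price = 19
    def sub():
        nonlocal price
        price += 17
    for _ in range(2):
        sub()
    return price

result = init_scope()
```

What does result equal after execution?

Step 1: price = 19.
Step 2: sub() is called 2 times in a loop, each adding 17 via nonlocal.
Step 3: price = 19 + 17 * 2 = 53

The answer is 53.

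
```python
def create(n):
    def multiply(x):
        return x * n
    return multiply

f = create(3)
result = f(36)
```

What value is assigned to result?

Step 1: create(3) returns multiply closure with n = 3.
Step 2: f(36) computes 36 * 3 = 108.
Step 3: result = 108

The answer is 108.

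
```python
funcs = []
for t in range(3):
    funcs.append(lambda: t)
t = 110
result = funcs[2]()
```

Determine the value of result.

Step 1: Lambdas capture the variable t by reference, not by value.
Step 2: After the loop, t is reassigned to 110.
Step 3: funcs[2]() looks up the current t = 110. result = 110

The answer is 110.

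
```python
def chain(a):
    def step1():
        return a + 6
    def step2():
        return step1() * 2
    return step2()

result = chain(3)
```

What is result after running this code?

Step 1: chain(3) captures a = 3.
Step 2: step2() calls step1() which returns 3 + 6 = 9.
Step 3: step2() returns 9 * 2 = 18

The answer is 18.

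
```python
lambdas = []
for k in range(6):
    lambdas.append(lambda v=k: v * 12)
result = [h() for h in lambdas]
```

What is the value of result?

Step 1: Default arg v=k captures k at each iteration.
Step 2: lambdas[k] has v defaulting to k, returns k * 12.
Step 3: result = [0, 12, 24, 36, 48, 60]

The answer is [0, 12, 24, 36, 48, 60].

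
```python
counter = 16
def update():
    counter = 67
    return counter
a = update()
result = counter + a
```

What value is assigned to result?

Step 1: Global counter = 16. update() returns local counter = 67.
Step 2: a = 67. Global counter still = 16.
Step 3: result = 16 + 67 = 83

The answer is 83.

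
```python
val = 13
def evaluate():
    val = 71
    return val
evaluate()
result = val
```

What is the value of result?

Step 1: Global val = 13.
Step 2: evaluate() creates local val = 71 (shadow, not modification).
Step 3: After evaluate() returns, global val is unchanged. result = 13

The answer is 13.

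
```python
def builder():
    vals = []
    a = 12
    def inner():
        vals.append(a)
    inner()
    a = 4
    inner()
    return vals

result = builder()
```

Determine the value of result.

Step 1: a = 12. inner() appends current a to vals.
Step 2: First inner(): appends 12. Then a = 4.
Step 3: Second inner(): appends 4 (closure sees updated a). result = [12, 4]

The answer is [12, 4].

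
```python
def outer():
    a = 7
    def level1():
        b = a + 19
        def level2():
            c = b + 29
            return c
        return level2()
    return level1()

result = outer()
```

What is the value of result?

Step 1: a = 7. b = a + 19 = 26.
Step 2: c = b + 29 = 26 + 29 = 55.
Step 3: result = 55

The answer is 55.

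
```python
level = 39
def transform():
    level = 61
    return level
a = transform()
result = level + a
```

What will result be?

Step 1: Global level = 39. transform() returns local level = 61.
Step 2: a = 61. Global level still = 39.
Step 3: result = 39 + 61 = 100

The answer is 100.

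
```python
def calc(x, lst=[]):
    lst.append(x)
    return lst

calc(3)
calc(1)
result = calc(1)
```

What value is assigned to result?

Step 1: Mutable default argument gotcha! The list [] is created once.
Step 2: Each call appends to the SAME list: [3], [3, 1], [3, 1, 1].
Step 3: result = [3, 1, 1]

The answer is [3, 1, 1].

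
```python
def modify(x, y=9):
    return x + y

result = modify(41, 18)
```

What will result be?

Step 1: modify(41, 18) overrides default y with 18.
Step 2: Returns 41 + 18 = 59.
Step 3: result = 59

The answer is 59.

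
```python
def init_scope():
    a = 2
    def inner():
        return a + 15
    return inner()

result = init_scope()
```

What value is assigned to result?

Step 1: init_scope() defines a = 2.
Step 2: inner() reads a = 2 from enclosing scope, returns 2 + 15 = 17.
Step 3: result = 17

The answer is 17.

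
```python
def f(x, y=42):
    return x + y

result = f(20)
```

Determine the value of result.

Step 1: f(20) uses default y = 42.
Step 2: Returns 20 + 42 = 62.
Step 3: result = 62

The answer is 62.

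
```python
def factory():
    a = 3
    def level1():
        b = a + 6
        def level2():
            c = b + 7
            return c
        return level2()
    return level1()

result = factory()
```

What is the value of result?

Step 1: a = 3. b = a + 6 = 9.
Step 2: c = b + 7 = 9 + 7 = 16.
Step 3: result = 16

The answer is 16.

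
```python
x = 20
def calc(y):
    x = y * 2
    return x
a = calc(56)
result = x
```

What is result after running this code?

Step 1: Global x = 20.
Step 2: calc(56) creates local x = 56 * 2 = 112.
Step 3: Global x unchanged because no global keyword. result = 20

The answer is 20.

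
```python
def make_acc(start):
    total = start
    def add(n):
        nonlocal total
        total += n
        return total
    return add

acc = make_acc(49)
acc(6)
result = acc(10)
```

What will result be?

Step 1: make_acc(49) creates closure with total = 49.
Step 2: First acc(6): total = 49 + 6 = 55.
Step 3: Second acc(10): total = 55 + 10 = 65. result = 65

The answer is 65.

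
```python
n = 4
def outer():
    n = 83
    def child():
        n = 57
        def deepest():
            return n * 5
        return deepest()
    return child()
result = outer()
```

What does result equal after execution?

Step 1: deepest() looks up n through LEGB: not local, finds n = 57 in enclosing child().
Step 2: Returns 57 * 5 = 285.
Step 3: result = 285

The answer is 285.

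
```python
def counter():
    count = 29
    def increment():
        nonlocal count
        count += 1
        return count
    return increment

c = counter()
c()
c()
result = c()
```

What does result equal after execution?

Step 1: counter() creates closure with count = 29.
Step 2: Each c() call increments count via nonlocal. After 3 calls: 29 + 3 = 32.
Step 3: result = 32

The answer is 32.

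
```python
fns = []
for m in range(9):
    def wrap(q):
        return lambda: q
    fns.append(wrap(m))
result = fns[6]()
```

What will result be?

Step 1: wrap(m) creates a new scope capturing q = m at call time.
Step 2: fns[6] = wrap(6), so its lambda captures q = 6.
Step 3: result = 6 (closure factory fixes late binding)

The answer is 6.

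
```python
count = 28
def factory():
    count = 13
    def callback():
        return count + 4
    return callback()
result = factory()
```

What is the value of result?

Step 1: factory() shadows global count with count = 13.
Step 2: callback() finds count = 13 in enclosing scope, computes 13 + 4 = 17.
Step 3: result = 17

The answer is 17.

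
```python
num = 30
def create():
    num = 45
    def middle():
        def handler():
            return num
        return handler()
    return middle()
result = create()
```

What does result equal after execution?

Step 1: create() defines num = 45. middle() and handler() have no local num.
Step 2: handler() checks local (none), enclosing middle() (none), enclosing create() and finds num = 45.
Step 3: result = 45

The answer is 45.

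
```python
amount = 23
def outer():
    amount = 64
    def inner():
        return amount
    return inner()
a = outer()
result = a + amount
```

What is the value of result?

Step 1: outer() has local amount = 64. inner() reads from enclosing.
Step 2: outer() returns 64. Global amount = 23 unchanged.
Step 3: result = 64 + 23 = 87

The answer is 87.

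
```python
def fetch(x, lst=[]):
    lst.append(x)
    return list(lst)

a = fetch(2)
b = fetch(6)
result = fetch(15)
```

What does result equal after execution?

Step 1: Default list is shared. list() creates copies for return values.
Step 2: Internal list grows: [2] -> [2, 6] -> [2, 6, 15].
Step 3: result = [2, 6, 15]

The answer is [2, 6, 15].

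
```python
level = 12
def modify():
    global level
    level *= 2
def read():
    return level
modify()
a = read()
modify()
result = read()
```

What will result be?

Step 1: level = 12.
Step 2: First modify(): level = 12 * 2 = 24.
Step 3: Second modify(): level = 24 * 2 = 48.
Step 4: read() returns 48

The answer is 48.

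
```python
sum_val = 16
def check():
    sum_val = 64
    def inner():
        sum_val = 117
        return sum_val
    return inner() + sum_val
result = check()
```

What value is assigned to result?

Step 1: check() has local sum_val = 64. inner() has local sum_val = 117.
Step 2: inner() returns its local sum_val = 117.
Step 3: check() returns 117 + its own sum_val (64) = 181

The answer is 181.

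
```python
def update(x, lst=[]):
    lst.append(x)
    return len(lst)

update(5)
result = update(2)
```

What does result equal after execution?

Step 1: Mutable default list persists between calls.
Step 2: First call: lst = [5], len = 1. Second call: lst = [5, 2], len = 2.
Step 3: result = 2

The answer is 2.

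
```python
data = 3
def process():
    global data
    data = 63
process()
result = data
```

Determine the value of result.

Step 1: data = 3 globally.
Step 2: process() declares global data and sets it to 63.
Step 3: After process(), global data = 63. result = 63

The answer is 63.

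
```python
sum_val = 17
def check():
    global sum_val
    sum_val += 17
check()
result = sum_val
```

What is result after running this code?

Step 1: sum_val = 17 globally.
Step 2: check() modifies global sum_val: sum_val += 17 = 34.
Step 3: result = 34

The answer is 34.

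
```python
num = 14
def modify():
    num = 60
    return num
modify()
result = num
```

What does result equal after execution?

Step 1: Global num = 14.
Step 2: modify() creates local num = 60 (shadow, not modification).
Step 3: After modify() returns, global num is unchanged. result = 14

The answer is 14.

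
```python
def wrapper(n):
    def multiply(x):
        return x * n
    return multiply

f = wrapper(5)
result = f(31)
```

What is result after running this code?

Step 1: wrapper(5) returns multiply closure with n = 5.
Step 2: f(31) computes 31 * 5 = 155.
Step 3: result = 155

The answer is 155.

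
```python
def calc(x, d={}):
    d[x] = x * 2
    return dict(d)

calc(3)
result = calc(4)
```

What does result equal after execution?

Step 1: Mutable default dict is shared across calls.
Step 2: First call adds 3: 6. Second call adds 4: 8.
Step 3: result = {3: 6, 4: 8}

The answer is {3: 6, 4: 8}.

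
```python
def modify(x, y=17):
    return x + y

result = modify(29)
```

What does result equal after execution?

Step 1: modify(29) uses default y = 17.
Step 2: Returns 29 + 17 = 46.
Step 3: result = 46

The answer is 46.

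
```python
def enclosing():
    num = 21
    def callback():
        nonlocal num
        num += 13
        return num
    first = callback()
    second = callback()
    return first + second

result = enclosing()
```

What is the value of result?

Step 1: num starts at 21.
Step 2: First call: num = 21 + 13 = 34, returns 34.
Step 3: Second call: num = 34 + 13 = 47, returns 47.
Step 4: result = 34 + 47 = 81

The answer is 81.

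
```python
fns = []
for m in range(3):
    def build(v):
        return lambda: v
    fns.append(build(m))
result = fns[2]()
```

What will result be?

Step 1: build(m) creates a new scope capturing v = m at call time.
Step 2: fns[2] = build(2), so its lambda captures v = 2.
Step 3: result = 2 (closure factory fixes late binding)

The answer is 2.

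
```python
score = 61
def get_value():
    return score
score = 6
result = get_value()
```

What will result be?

Step 1: score is first set to 61, then reassigned to 6.
Step 2: get_value() is called after the reassignment, so it looks up the current global score = 6.
Step 3: result = 6

The answer is 6.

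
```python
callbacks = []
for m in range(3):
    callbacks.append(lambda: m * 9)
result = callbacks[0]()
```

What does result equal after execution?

Step 1: All lambdas reference the same variable m (late binding).
Step 2: After the loop, m = 2. Every lambda returns m * 9.
Step 3: callbacks[0]() = 2 * 9 = 18

The answer is 18.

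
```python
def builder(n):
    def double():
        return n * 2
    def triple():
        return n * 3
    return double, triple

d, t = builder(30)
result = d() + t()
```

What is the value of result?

Step 1: Both closures capture the same n = 30.
Step 2: d() = 30 * 2 = 60, t() = 30 * 3 = 90.
Step 3: result = 60 + 90 = 150

The answer is 150.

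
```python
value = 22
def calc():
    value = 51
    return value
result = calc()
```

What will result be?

Step 1: Global value = 22.
Step 2: calc() creates local value = 51, shadowing the global.
Step 3: Returns local value = 51. result = 51

The answer is 51.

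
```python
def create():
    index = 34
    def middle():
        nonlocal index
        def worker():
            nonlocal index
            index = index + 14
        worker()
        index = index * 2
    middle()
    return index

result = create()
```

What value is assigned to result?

Step 1: index = 34.
Step 2: worker() adds 14: index = 34 + 14 = 48.
Step 3: middle() doubles: index = 48 * 2 = 96.
Step 4: result = 96

The answer is 96.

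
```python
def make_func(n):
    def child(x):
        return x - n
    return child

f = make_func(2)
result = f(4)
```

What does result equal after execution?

Step 1: make_func(2) creates a closure capturing n = 2.
Step 2: f(4) computes 4 - 2 = 2.
Step 3: result = 2

The answer is 2.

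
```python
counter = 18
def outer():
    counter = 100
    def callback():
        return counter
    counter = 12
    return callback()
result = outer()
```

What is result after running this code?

Step 1: outer() sets counter = 100, then later counter = 12.
Step 2: callback() is called after counter is reassigned to 12. Closures capture variables by reference, not by value.
Step 3: result = 12

The answer is 12.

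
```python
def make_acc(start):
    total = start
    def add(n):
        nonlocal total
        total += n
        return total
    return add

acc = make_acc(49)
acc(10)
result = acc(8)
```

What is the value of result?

Step 1: make_acc(49) creates closure with total = 49.
Step 2: First acc(10): total = 49 + 10 = 59.
Step 3: Second acc(8): total = 59 + 8 = 67. result = 67

The answer is 67.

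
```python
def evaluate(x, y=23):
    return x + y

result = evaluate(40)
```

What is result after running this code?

Step 1: evaluate(40) uses default y = 23.
Step 2: Returns 40 + 23 = 63.
Step 3: result = 63

The answer is 63.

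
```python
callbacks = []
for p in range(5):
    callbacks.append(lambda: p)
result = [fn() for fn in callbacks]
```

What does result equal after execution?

Step 1: All 5 lambdas share the same variable p.
Step 2: After the loop, p = 4.
Step 3: Each call returns 4. result = [4, 4, 4, 4, 4]

The answer is [4, 4, 4, 4, 4].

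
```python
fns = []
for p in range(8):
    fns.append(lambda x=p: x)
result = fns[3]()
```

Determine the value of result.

Step 1: Default argument x=p captures p's value at each iteration.
Step 2: fns[3] captured x = 3 when p was 3.
Step 3: result = 3

The answer is 3.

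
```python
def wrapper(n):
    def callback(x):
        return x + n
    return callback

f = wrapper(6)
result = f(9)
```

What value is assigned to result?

Step 1: wrapper(6) creates a closure that captures n = 6.
Step 2: f(9) calls the closure with x = 9, returning 9 + 6 = 15.
Step 3: result = 15

The answer is 15.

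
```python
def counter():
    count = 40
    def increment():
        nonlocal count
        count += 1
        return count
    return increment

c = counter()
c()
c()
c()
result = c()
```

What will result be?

Step 1: counter() creates closure with count = 40.
Step 2: Each c() call increments count via nonlocal. After 4 calls: 40 + 4 = 44.
Step 3: result = 44

The answer is 44.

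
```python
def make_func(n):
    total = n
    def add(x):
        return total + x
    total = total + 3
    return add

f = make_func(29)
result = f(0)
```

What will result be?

Step 1: make_func(29) sets total = 29, then total = 29 + 3 = 32.
Step 2: Closures capture by reference, so add sees total = 32.
Step 3: f(0) returns 32 + 0 = 32

The answer is 32.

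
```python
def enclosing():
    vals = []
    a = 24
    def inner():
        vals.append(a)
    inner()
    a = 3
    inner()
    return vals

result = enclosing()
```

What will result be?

Step 1: a = 24. inner() appends current a to vals.
Step 2: First inner(): appends 24. Then a = 3.
Step 3: Second inner(): appends 3 (closure sees updated a). result = [24, 3]

The answer is [24, 3].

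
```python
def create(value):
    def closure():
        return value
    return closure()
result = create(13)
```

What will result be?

Step 1: create(13) binds parameter value = 13.
Step 2: closure() looks up value in enclosing scope and finds the parameter value = 13.
Step 3: result = 13

The answer is 13.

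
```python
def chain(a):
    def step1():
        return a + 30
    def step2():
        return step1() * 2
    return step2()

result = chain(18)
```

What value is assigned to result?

Step 1: chain(18) captures a = 18.
Step 2: step2() calls step1() which returns 18 + 30 = 48.
Step 3: step2() returns 48 * 2 = 96

The answer is 96.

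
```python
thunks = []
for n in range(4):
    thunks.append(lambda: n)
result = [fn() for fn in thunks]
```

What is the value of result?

Step 1: All 4 lambdas share the same variable n.
Step 2: After the loop, n = 3.
Step 3: Each call returns 3. result = [3, 3, 3, 3]

The answer is [3, 3, 3, 3].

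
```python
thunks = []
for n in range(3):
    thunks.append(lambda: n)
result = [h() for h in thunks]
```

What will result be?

Step 1: All 3 lambdas share the same variable n.
Step 2: After the loop, n = 2.
Step 3: Each call returns 2. result = [2, 2, 2]

The answer is [2, 2, 2].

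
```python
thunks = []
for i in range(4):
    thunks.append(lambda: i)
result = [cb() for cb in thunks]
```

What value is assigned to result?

Step 1: All 4 lambdas share the same variable i.
Step 2: After the loop, i = 3.
Step 3: Each call returns 3. result = [3, 3, 3, 3]

The answer is [3, 3, 3, 3].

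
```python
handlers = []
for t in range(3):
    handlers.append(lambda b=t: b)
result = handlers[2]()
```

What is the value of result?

Step 1: Default argument b=t captures t's value at each iteration.
Step 2: handlers[2] captured b = 2 when t was 2.
Step 3: result = 2

The answer is 2.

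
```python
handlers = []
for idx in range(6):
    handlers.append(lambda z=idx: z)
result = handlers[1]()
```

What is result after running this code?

Step 1: Default argument z=idx captures idx's value at each iteration.
Step 2: handlers[1] captured z = 1 when idx was 1.
Step 3: result = 1

The answer is 1.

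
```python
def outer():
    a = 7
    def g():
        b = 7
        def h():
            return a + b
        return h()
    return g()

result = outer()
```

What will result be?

Step 1: outer() defines a = 7. g() defines b = 7.
Step 2: h() accesses both from enclosing scopes: a = 7, b = 7.
Step 3: result = 7 + 7 = 14

The answer is 14.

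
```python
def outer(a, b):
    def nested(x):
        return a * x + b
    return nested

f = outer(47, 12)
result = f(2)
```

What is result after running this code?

Step 1: outer(47, 12) captures a = 47, b = 12.
Step 2: f(2) computes 47 * 2 + 12 = 106.
Step 3: result = 106

The answer is 106.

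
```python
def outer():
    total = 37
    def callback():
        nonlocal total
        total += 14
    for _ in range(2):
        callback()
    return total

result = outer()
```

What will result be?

Step 1: total = 37.
Step 2: callback() is called 2 times in a loop, each adding 14 via nonlocal.
Step 3: total = 37 + 14 * 2 = 65

The answer is 65.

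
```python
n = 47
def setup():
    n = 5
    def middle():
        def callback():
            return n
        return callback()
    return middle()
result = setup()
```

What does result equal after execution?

Step 1: setup() defines n = 5. middle() and callback() have no local n.
Step 2: callback() checks local (none), enclosing middle() (none), enclosing setup() and finds n = 5.
Step 3: result = 5

The answer is 5.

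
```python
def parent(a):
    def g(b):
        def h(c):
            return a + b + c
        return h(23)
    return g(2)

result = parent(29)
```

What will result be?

Step 1: a = 29, b = 2, c = 23 across three nested scopes.
Step 2: h() accesses all three via LEGB rule.
Step 3: result = 29 + 2 + 23 = 54

The answer is 54.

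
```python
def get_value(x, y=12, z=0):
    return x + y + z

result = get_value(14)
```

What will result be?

Step 1: get_value(14) uses defaults y = 12, z = 0.
Step 2: Returns 14 + 12 + 0 = 26.
Step 3: result = 26

The answer is 26.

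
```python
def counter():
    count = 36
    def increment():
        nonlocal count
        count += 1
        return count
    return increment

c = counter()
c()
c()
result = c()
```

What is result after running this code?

Step 1: counter() creates closure with count = 36.
Step 2: Each c() call increments count via nonlocal. After 3 calls: 36 + 3 = 39.
Step 3: result = 39

The answer is 39.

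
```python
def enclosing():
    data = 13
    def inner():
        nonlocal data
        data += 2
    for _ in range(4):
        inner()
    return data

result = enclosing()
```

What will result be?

Step 1: data = 13.
Step 2: inner() is called 4 times in a loop, each adding 2 via nonlocal.
Step 3: data = 13 + 2 * 4 = 21

The answer is 21.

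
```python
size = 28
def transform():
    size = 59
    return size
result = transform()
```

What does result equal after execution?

Step 1: Global size = 28.
Step 2: transform() creates local size = 59, shadowing the global.
Step 3: Returns local size = 59. result = 59

The answer is 59.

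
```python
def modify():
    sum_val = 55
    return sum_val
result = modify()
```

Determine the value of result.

Step 1: modify() defines sum_val = 55 in its local scope.
Step 2: return sum_val finds the local variable sum_val = 55.
Step 3: result = 55

The answer is 55.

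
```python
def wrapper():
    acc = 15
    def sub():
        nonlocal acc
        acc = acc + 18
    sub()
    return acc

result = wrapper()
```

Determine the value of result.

Step 1: wrapper() sets acc = 15.
Step 2: sub() uses nonlocal to modify acc in wrapper's scope: acc = 15 + 18 = 33.
Step 3: wrapper() returns the modified acc = 33

The answer is 33.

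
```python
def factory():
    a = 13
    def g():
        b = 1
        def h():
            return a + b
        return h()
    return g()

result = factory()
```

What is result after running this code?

Step 1: factory() defines a = 13. g() defines b = 1.
Step 2: h() accesses both from enclosing scopes: a = 13, b = 1.
Step 3: result = 13 + 1 = 14

The answer is 14.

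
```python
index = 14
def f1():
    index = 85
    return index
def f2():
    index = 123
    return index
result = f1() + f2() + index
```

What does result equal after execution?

Step 1: Each function shadows global index with its own local.
Step 2: f1() returns 85, f2() returns 123.
Step 3: Global index = 14 is unchanged. result = 85 + 123 + 14 = 222

The answer is 222.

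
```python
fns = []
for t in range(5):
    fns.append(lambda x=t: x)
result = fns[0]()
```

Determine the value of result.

Step 1: Default argument x=t captures t's value at each iteration.
Step 2: fns[0] captured x = 0 when t was 0.
Step 3: result = 0

The answer is 0.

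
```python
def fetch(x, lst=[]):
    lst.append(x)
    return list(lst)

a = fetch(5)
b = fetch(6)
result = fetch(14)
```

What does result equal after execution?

Step 1: Default list is shared. list() creates copies for return values.
Step 2: Internal list grows: [5] -> [5, 6] -> [5, 6, 14].
Step 3: result = [5, 6, 14]

The answer is [5, 6, 14].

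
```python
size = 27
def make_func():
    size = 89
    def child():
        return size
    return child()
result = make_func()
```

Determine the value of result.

Step 1: size = 27 globally, but make_func() defines size = 89 locally.
Step 2: child() looks up size. Not in local scope, so checks enclosing scope (make_func) and finds size = 89.
Step 3: result = 89

The answer is 89.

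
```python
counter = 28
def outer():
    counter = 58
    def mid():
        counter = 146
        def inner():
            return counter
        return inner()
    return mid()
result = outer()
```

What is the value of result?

Step 1: Three levels of shadowing: global 28, outer 58, mid 146.
Step 2: inner() finds counter = 146 in enclosing mid() scope.
Step 3: result = 146

The answer is 146.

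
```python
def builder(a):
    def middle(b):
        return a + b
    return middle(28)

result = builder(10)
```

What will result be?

Step 1: builder(10) passes a = 10.
Step 2: middle(28) has b = 28, reads a = 10 from enclosing.
Step 3: result = 10 + 28 = 38

The answer is 38.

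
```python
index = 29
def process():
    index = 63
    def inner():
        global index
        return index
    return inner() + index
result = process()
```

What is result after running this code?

Step 1: Global index = 29. process() shadows with local index = 63.
Step 2: inner() uses global keyword, so inner() returns global index = 29.
Step 3: process() returns 29 + 63 = 92

The answer is 92.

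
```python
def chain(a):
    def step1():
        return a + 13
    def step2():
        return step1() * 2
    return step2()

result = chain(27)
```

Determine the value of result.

Step 1: chain(27) captures a = 27.
Step 2: step2() calls step1() which returns 27 + 13 = 40.
Step 3: step2() returns 40 * 2 = 80

The answer is 80.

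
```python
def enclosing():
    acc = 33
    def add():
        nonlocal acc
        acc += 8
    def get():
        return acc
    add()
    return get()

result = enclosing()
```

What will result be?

Step 1: acc = 33. add() modifies it via nonlocal, get() reads it.
Step 2: add() makes acc = 33 + 8 = 41.
Step 3: get() returns 41. result = 41

The answer is 41.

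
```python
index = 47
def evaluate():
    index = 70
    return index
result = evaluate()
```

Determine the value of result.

Step 1: Global index = 47.
Step 2: evaluate() creates local index = 70, shadowing the global.
Step 3: Returns local index = 70. result = 70

The answer is 70.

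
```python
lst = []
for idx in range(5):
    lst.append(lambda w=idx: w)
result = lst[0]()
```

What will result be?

Step 1: Default argument w=idx captures idx's value at each iteration.
Step 2: lst[0] captured w = 0 when idx was 0.
Step 3: result = 0

The answer is 0.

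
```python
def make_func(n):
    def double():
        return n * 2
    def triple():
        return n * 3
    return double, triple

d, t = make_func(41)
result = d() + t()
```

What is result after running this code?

Step 1: Both closures capture the same n = 41.
Step 2: d() = 41 * 2 = 82, t() = 41 * 3 = 123.
Step 3: result = 82 + 123 = 205

The answer is 205.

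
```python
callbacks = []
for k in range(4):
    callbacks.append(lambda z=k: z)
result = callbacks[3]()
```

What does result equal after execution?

Step 1: Default argument z=k captures k's value at each iteration.
Step 2: callbacks[3] captured z = 3 when k was 3.
Step 3: result = 3

The answer is 3.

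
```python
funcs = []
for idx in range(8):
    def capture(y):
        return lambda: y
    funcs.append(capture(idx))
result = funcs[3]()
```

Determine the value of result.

Step 1: capture(idx) creates a new scope capturing y = idx at call time.
Step 2: funcs[3] = capture(3), so its lambda captures y = 3.
Step 3: result = 3 (closure factory fixes late binding)

The answer is 3.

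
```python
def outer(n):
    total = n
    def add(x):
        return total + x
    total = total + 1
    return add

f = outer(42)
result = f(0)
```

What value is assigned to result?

Step 1: outer(42) sets total = 42, then total = 42 + 1 = 43.
Step 2: Closures capture by reference, so add sees total = 43.
Step 3: f(0) returns 43 + 0 = 43

The answer is 43.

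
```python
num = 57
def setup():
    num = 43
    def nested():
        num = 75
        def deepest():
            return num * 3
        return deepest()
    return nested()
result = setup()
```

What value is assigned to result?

Step 1: deepest() looks up num through LEGB: not local, finds num = 75 in enclosing nested().
Step 2: Returns 75 * 3 = 225.
Step 3: result = 225

The answer is 225.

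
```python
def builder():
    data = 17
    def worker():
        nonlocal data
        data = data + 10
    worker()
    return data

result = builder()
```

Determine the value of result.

Step 1: builder() sets data = 17.
Step 2: worker() uses nonlocal to modify data in builder's scope: data = 17 + 10 = 27.
Step 3: builder() returns the modified data = 27

The answer is 27.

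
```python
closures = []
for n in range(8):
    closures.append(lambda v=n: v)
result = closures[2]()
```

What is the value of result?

Step 1: Default argument v=n captures n's value at each iteration.
Step 2: closures[2] captured v = 2 when n was 2.
Step 3: result = 2

The answer is 2.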